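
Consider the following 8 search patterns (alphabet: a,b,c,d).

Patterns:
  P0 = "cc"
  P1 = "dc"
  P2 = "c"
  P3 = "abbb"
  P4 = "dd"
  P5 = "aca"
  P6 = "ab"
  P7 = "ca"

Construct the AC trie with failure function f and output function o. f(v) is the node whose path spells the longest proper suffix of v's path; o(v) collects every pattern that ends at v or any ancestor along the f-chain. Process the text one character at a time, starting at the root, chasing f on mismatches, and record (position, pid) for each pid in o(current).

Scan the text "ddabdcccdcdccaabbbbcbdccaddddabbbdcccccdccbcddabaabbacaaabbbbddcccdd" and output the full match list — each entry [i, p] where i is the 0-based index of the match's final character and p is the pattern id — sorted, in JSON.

Construct AC machine:
Trie (insert patterns):
  0='ε' goto a→5 c→1 d→3
  1='c' goto a→12 c→2  ←P2
  2='cc' goto ·  ←P0
  3='d' goto c→4 d→9
  4='dc' goto ·  ←P1
  5='a' goto b→6 c→10
  6='ab' goto b→7  ←P6
  7='abb' goto b→8
  8='abbb' goto ·  ←P3
  9='dd' goto ·  ←P4
  10='ac' goto a→11
  11='aca' goto ·  ←P5
  12='ca' goto ·  ←P7

BFS fail/out derivation:
  fail(1) 'c': from fail(0)=0 chase 'c': 0 ⇒ 0;  out={2}∪out(0)={2}
  fail(3) 'd': from fail(0)=0 chase 'd': 0 ⇒ 0;  out=∅∪out(0)=∅
  fail(5) 'a': from fail(0)=0 chase 'a': 0 ⇒ 0;  out=∅∪out(0)=∅
  fail(2) 'cc': from fail(1)=0 chase 'c': 0 ⇒ 1;  out={0}∪out(1)={0,2}
  fail(4) 'dc': from fail(3)=0 chase 'c': 0 ⇒ 1;  out={1}∪out(1)={1,2}
  fail(6) 'ab': from fail(5)=0 chase 'b': 0 ⇒ 0;  out={6}∪out(0)={6}
  fail(9) 'dd': from fail(3)=0 chase 'd': 0 ⇒ 3;  out={4}∪out(3)={4}
  fail(10) 'ac': from fail(5)=0 chase 'c': 0 ⇒ 1;  out=∅∪out(1)={2}
  fail(12) 'ca': from fail(1)=0 chase 'a': 0 ⇒ 5;  out={7}∪out(5)={7}
  fail(7) 'abb': from fail(6)=0 chase 'b': 0 ⇒ 0;  out=∅∪out(0)=∅
  fail(11) 'aca': from fail(10)=1 chase 'a': 1 ⇒ 12;  out={5}∪out(12)={5,7}
  fail(8) 'abbb': from fail(7)=0 chase 'b': 0 ⇒ 0;  out={3}∪out(0)={3}

Text stream:
[0] read 'd'  n0⇒n3
[1] read 'd'  n3⇒n9  emit P4@[0:1]
[2] read 'a'  n9⇒n5 (via fail)
[3] read 'b'  n5⇒n6  emit P6@[2:3]
[4] read 'd'  n6⇒n3 (via fail)
[5] read 'c'  n3⇒n4  emit P1@[4:5],P2@[5:5]
[6] read 'c'  n4⇒n2 (via fail)  emit P0@[5:6],P2@[6:6]
[7] read 'c'  n2⇒n2 (via fail)  emit P0@[6:7],P2@[7:7]
[8] read 'd'  n2⇒n3 (via fail)
[9] read 'c'  n3⇒n4  emit P1@[8:9],P2@[9:9]
[10] read 'd'  n4⇒n3 (via fail)
[11] read 'c'  n3⇒n4  emit P1@[10:11],P2@[11:11]
[12] read 'c'  n4⇒n2 (via fail)  emit P0@[11:12],P2@[12:12]
[13] read 'a'  n2⇒n12 (via fail)  emit P7@[12:13]
[14] read 'a'  n12⇒n5 (via fail)
[15] read 'b'  n5⇒n6  emit P6@[14:15]
[16] read 'b'  n6⇒n7
[17] read 'b'  n7⇒n8  emit P3@[14:17]
[18] read 'b'  n8⇒n0 (via fail)
[19] read 'c'  n0⇒n1  emit P2@[19:19]
[20] read 'b'  n1⇒n0 (via fail)
[21] read 'd'  n0⇒n3
[22] read 'c'  n3⇒n4  emit P1@[21:22],P2@[22:22]
[23] read 'c'  n4⇒n2 (via fail)  emit P0@[22:23],P2@[23:23]
[24] read 'a'  n2⇒n12 (via fail)  emit P7@[23:24]
[25] read 'd'  n12⇒n3 (via fail)
[26] read 'd'  n3⇒n9  emit P4@[25:26]
[27] read 'd'  n9⇒n9 (via fail)  emit P4@[26:27]
[28] read 'd'  n9⇒n9 (via fail)  emit P4@[27:28]
[29] read 'a'  n9⇒n5 (via fail)
[30] read 'b'  n5⇒n6  emit P6@[29:30]
[31] read 'b'  n6⇒n7
[32] read 'b'  n7⇒n8  emit P3@[29:32]
[33] read 'd'  n8⇒n3 (via fail)
[34] read 'c'  n3⇒n4  emit P1@[33:34],P2@[34:34]
[35] read 'c'  n4⇒n2 (via fail)  emit P0@[34:35],P2@[35:35]
[36] read 'c'  n2⇒n2 (via fail)  emit P0@[35:36],P2@[36:36]
[37] read 'c'  n2⇒n2 (via fail)  emit P0@[36:37],P2@[37:37]
[38] read 'c'  n2⇒n2 (via fail)  emit P0@[37:38],P2@[38:38]
[39] read 'd'  n2⇒n3 (via fail)
[40] read 'c'  n3⇒n4  emit P1@[39:40],P2@[40:40]
[41] read 'c'  n4⇒n2 (via fail)  emit P0@[40:41],P2@[41:41]
[42] read 'b'  n2⇒n0 (via fail)
[43] read 'c'  n0⇒n1  emit P2@[43:43]
[44] read 'd'  n1⇒n3 (via fail)
[45] read 'd'  n3⇒n9  emit P4@[44:45]
[46] read 'a'  n9⇒n5 (via fail)
[47] read 'b'  n5⇒n6  emit P6@[46:47]
[48] read 'a'  n6⇒n5 (via fail)
[49] read 'a'  n5⇒n5 (via fail)
[50] read 'b'  n5⇒n6  emit P6@[49:50]
[51] read 'b'  n6⇒n7
[52] read 'a'  n7⇒n5 (via fail)
[53] read 'c'  n5⇒n10  emit P2@[53:53]
[54] read 'a'  n10⇒n11  emit P5@[52:54],P7@[53:54]
[55] read 'a'  n11⇒n5 (via fail)
[56] read 'a'  n5⇒n5 (via fail)
[57] read 'b'  n5⇒n6  emit P6@[56:57]
[58] read 'b'  n6⇒n7
[59] read 'b'  n7⇒n8  emit P3@[56:59]
[60] read 'b'  n8⇒n0 (via fail)
[61] read 'd'  n0⇒n3
[62] read 'd'  n3⇒n9  emit P4@[61:62]
[63] read 'c'  n9⇒n4 (via fail)  emit P1@[62:63],P2@[63:63]
[64] read 'c'  n4⇒n2 (via fail)  emit P0@[63:64],P2@[64:64]
[65] read 'c'  n2⇒n2 (via fail)  emit P0@[64:65],P2@[65:65]
[66] read 'd'  n2⇒n3 (via fail)
[67] read 'd'  n3⇒n9  emit P4@[66:67]

Matches: [[1,4],[3,6],[5,1],[5,2],[6,0],[6,2],[7,0],[7,2],[9,1],[9,2],[11,1],[11,2],[12,0],[12,2],[13,7],[15,6],[17,3],[19,2],[22,1],[22,2],[23,0],[23,2],[24,7],[26,4],[27,4],[28,4],[30,6],[32,3],[34,1],[34,2],[35,0],[35,2],[36,0],[36,2],[37,0],[37,2],[38,0],[38,2],[40,1],[40,2],[41,0],[41,2],[43,2],[45,4],[47,6],[50,6],[53,2],[54,5],[54,7],[57,6],[59,3],[62,4],[63,1],[63,2],[64,0],[64,2],[65,0],[65,2],[67,4]]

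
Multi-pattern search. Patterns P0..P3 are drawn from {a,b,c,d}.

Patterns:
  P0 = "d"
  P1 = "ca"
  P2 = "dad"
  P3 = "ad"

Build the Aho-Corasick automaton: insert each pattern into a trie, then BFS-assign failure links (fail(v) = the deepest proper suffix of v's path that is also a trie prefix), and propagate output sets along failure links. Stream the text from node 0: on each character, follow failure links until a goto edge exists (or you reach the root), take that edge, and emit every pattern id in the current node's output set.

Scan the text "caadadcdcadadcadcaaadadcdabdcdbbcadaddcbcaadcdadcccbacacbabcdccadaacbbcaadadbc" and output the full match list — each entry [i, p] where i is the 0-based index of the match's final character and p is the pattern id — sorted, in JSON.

Build:
Trie nodes:
  0='ε' goto a→6 c→2 d→1
  1='d' goto a→4  ←P0
  2='c' goto a→3
  3='ca' goto ·  ←P1
  4='da' goto d→5
  5='dad' goto ·  ←P2
  6='a' goto d→7
  7='ad' goto ·  ←P3

Failure links (BFS by depth):
  n1('d'): parent n0 fail=0; on 'd' 0 → fail=0;  out {0}∪∅={0}
  n2('c'): parent n0 fail=0; on 'c' 0 → fail=0;  out ∅∪∅=∅
  n6('a'): parent n0 fail=0; on 'a' 0 → fail=0;  out ∅∪∅=∅
  n3('ca'): parent n2 fail=0; on 'a' 0 → fail=6;  out {1}∪∅={1}
  n4('da'): parent n1 fail=0; on 'a' 0 → fail=6;  out ∅∪∅=∅
  n7('ad'): parent n6 fail=0; on 'd' 0 → fail=1;  out {3}∪{0}={0,3}
  n5('dad'): parent n4 fail=6; on 'd' 6 → fail=7;  out {2}∪{0,3}={0,2,3}

Text stream:
pos 0 'c': at 2
pos 1 'a': at 3  emit P1@[0:1]
pos 2 'a': at 6 (via fail)
pos 3 'd': at 7  emit P0@[3:3],P3@[2:3]
pos 4 'a': at 4 (via fail)
pos 5 'd': at 5  emit P0@[5:5],P2@[3:5],P3@[4:5]
pos 6 'c': at 2 (via fail)
pos 7 'd': at 1 (via fail)  emit P0@[7:7]
pos 8 'c': at 2 (via fail)
pos 9 'a': at 3  emit P1@[8:9]
pos 10 'd': at 7 (via fail)  emit P0@[10:10],P3@[9:10]
pos 11 'a': at 4 (via fail)
pos 12 'd': at 5  emit P0@[12:12],P2@[10:12],P3@[11:12]
pos 13 'c': at 2 (via fail)
pos 14 'a': at 3  emit P1@[13:14]
pos 15 'd': at 7 (via fail)  emit P0@[15:15],P3@[14:15]
pos 16 'c': at 2 (via fail)
pos 17 'a': at 3  emit P1@[16:17]
pos 18 'a': at 6 (via fail)
pos 19 'a': at 6 (via fail)
pos 20 'd': at 7  emit P0@[20:20],P3@[19:20]
pos 21 'a': at 4 (via fail)
pos 22 'd': at 5  emit P0@[22:22],P2@[20:22],P3@[21:22]
pos 23 'c': at 2 (via fail)
pos 24 'd': at 1 (via fail)  emit P0@[24:24]
pos 25 'a': at 4
pos 26 'b': at 0 (via fail)
pos 27 'd': at 1  emit P0@[27:27]
pos 28 'c': at 2 (via fail)
pos 29 'd': at 1 (via fail)  emit P0@[29:29]
pos 30 'b': at 0 (via fail)
pos 31 'b': at 0
pos 32 'c': at 2
pos 33 'a': at 3  emit P1@[32:33]
pos 34 'd': at 7 (via fail)  emit P0@[34:34],P3@[33:34]
pos 35 'a': at 4 (via fail)
pos 36 'd': at 5  emit P0@[36:36],P2@[34:36],P3@[35:36]
pos 37 'd': at 1 (via fail)  emit P0@[37:37]
pos 38 'c': at 2 (via fail)
pos 39 'b': at 0 (via fail)
pos 40 'c': at 2
pos 41 'a': at 3  emit P1@[40:41]
pos 42 'a': at 6 (via fail)
pos 43 'd': at 7  emit P0@[43:43],P3@[42:43]
pos 44 'c': at 2 (via fail)
pos 45 'd': at 1 (via fail)  emit P0@[45:45]
pos 46 'a': at 4
pos 47 'd': at 5  emit P0@[47:47],P2@[45:47],P3@[46:47]
pos 48 'c': at 2 (via fail)
pos 49 'c': at 2 (via fail)
pos 50 'c': at 2 (via fail)
pos 51 'b': at 0 (via fail)
pos 52 'a': at 6
pos 53 'c': at 2 (via fail)
pos 54 'a': at 3  emit P1@[53:54]
pos 55 'c': at 2 (via fail)
pos 56 'b': at 0 (via fail)
pos 57 'a': at 6
pos 58 'b': at 0 (via fail)
pos 59 'c': at 2
pos 60 'd': at 1 (via fail)  emit P0@[60:60]
pos 61 'c': at 2 (via fail)
pos 62 'c': at 2 (via fail)
pos 63 'a': at 3  emit P1@[62:63]
pos 64 'd': at 7 (via fail)  emit P0@[64:64],P3@[63:64]
pos 65 'a': at 4 (via fail)
pos 66 'a': at 6 (via fail)
pos 67 'c': at 2 (via fail)
pos 68 'b': at 0 (via fail)
pos 69 'b': at 0
pos 70 'c': at 2
pos 71 'a': at 3  emit P1@[70:71]
pos 72 'a': at 6 (via fail)
pos 73 'd': at 7  emit P0@[73:73],P3@[72:73]
pos 74 'a': at 4 (via fail)
pos 75 'd': at 5  emit P0@[75:75],P2@[73:75],P3@[74:75]
pos 76 'b': at 0 (via fail)
pos 77 'c': at 2

Result: [[1,1],[3,0],[3,3],[5,0],[5,2],[5,3],[7,0],[9,1],[10,0],[10,3],[12,0],[12,2],[12,3],[14,1],[15,0],[15,3],[17,1],[20,0],[20,3],[22,0],[22,2],[22,3],[24,0],[27,0],[29,0],[33,1],[34,0],[34,3],[36,0],[36,2],[36,3],[37,0],[41,1],[43,0],[43,3],[45,0],[47,0],[47,2],[47,3],[54,1],[60,0],[63,1],[64,0],[64,3],[71,1],[73,0],[73,3],[75,0],[75,2],[75,3]]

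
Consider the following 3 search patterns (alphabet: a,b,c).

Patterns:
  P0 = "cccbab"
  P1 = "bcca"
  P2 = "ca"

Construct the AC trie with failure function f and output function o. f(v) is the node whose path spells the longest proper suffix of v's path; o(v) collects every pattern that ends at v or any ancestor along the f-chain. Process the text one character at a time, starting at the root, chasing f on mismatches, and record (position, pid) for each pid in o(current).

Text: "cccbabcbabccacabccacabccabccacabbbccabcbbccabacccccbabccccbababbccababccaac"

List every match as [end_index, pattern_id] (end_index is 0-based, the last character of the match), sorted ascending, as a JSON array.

Build:
Trie (insert patterns):
  0='ε' goto b→7 c→1
  1='c' goto a→11 c→2
  2='cc' goto c→3
  3='ccc' goto b→4
  4='cccb' goto a→5
  5='cccba' goto b→6
  6='cccbab' goto ·  ←P0
  7='b' goto c→8
  8='bc' goto c→9
  9='bcc' goto a→10
  10='bcca' goto ·  ←P1
  11='ca' goto ·  ←P2

BFS fail/out derivation:
  fail(1) 'c': from fail(0)=0 chase 'c': 0 ⇒ 0;  out=∅∪out(0)=∅
  fail(7) 'b': from fail(0)=0 chase 'b': 0 ⇒ 0;  out=∅∪out(0)=∅
  fail(2) 'cc': from fail(1)=0 chase 'c': 0 ⇒ 1;  out=∅∪out(1)=∅
  fail(8) 'bc': from fail(7)=0 chase 'c': 0 ⇒ 1;  out=∅∪out(1)=∅
  fail(11) 'ca': from fail(1)=0 chase 'a': 0 ⇒ 0;  out={2}∪out(0)={2}
  fail(3) 'ccc': from fail(2)=1 chase 'c': 1 ⇒ 2;  out=∅∪out(2)=∅
  fail(9) 'bcc': from fail(8)=1 chase 'c': 1 ⇒ 2;  out=∅∪out(2)=∅
  fail(4) 'cccb': from fail(3)=2 chase 'b': 2→1→0 ⇒ 7;  out=∅∪out(7)=∅
  fail(10) 'bcca': from fail(9)=2 chase 'a': 2→1 ⇒ 11;  out={1}∪out(11)={1,2}
  fail(5) 'cccba': from fail(4)=7 chase 'a': 7→0 ⇒ 0;  out=∅∪out(0)=∅
  fail(6) 'cccbab': from fail(5)=0 chase 'b': 0 ⇒ 7;  out={0}∪out(7)={0}

Text stream:
pos 0 'c': at 1
pos 1 'c': at 2
pos 2 'c': at 3
pos 3 'b': at 4
pos 4 'a': at 5
pos 5 'b': at 6  emit P0@[0:5]
pos 6 'c': at 8 (via fail)
pos 7 'b': at 7 (via fail)
pos 8 'a': at 0 (via fail)
pos 9 'b': at 7
pos 10 'c': at 8
pos 11 'c': at 9
pos 12 'a': at 10  emit P1@[9:12],P2@[11:12]
pos 13 'c': at 1 (via fail)
pos 14 'a': at 11  emit P2@[13:14]
pos 15 'b': at 7 (via fail)
pos 16 'c': at 8
pos 17 'c': at 9
pos 18 'a': at 10  emit P1@[15:18],P2@[17:18]
pos 19 'c': at 1 (via fail)
pos 20 'a': at 11  emit P2@[19:20]
pos 21 'b': at 7 (via fail)
pos 22 'c': at 8
pos 23 'c': at 9
pos 24 'a': at 10  emit P1@[21:24],P2@[23:24]
pos 25 'b': at 7 (via fail)
pos 26 'c': at 8
pos 27 'c': at 9
pos 28 'a': at 10  emit P1@[25:28],P2@[27:28]
pos 29 'c': at 1 (via fail)
pos 30 'a': at 11  emit P2@[29:30]
pos 31 'b': at 7 (via fail)
pos 32 'b': at 7 (via fail)
pos 33 'b': at 7 (via fail)
pos 34 'c': at 8
pos 35 'c': at 9
pos 36 'a': at 10  emit P1@[33:36],P2@[35:36]
pos 37 'b': at 7 (via fail)
pos 38 'c': at 8
pos 39 'b': at 7 (via fail)
pos 40 'b': at 7 (via fail)
pos 41 'c': at 8
pos 42 'c': at 9
pos 43 'a': at 10  emit P1@[40:43],P2@[42:43]
pos 44 'b': at 7 (via fail)
pos 45 'a': at 0 (via fail)
pos 46 'c': at 1
pos 47 'c': at 2
pos 48 'c': at 3
pos 49 'c': at 3 (via fail)
pos 50 'c': at 3 (via fail)
pos 51 'b': at 4
pos 52 'a': at 5
pos 53 'b': at 6  emit P0@[48:53]
pos 54 'c': at 8 (via fail)
pos 55 'c': at 9
pos 56 'c': at 3 (via fail)
pos 57 'c': at 3 (via fail)
pos 58 'b': at 4
pos 59 'a': at 5
pos 60 'b': at 6  emit P0@[55:60]
pos 61 'a': at 0 (via fail)
pos 62 'b': at 7
pos 63 'b': at 7 (via fail)
pos 64 'c': at 8
pos 65 'c': at 9
pos 66 'a': at 10  emit P1@[63:66],P2@[65:66]
pos 67 'b': at 7 (via fail)
pos 68 'a': at 0 (via fail)
pos 69 'b': at 7
pos 70 'c': at 8
pos 71 'c': at 9
pos 72 'a': at 10  emit P1@[69:72],P2@[71:72]
pos 73 'a': at 0 (via fail)
pos 74 'c': at 1

Result: [[5,0],[12,1],[12,2],[14,2],[18,1],[18,2],[20,2],[24,1],[24,2],[28,1],[28,2],[30,2],[36,1],[36,2],[43,1],[43,2],[53,0],[60,0],[66,1],[66,2],[72,1],[72,2]]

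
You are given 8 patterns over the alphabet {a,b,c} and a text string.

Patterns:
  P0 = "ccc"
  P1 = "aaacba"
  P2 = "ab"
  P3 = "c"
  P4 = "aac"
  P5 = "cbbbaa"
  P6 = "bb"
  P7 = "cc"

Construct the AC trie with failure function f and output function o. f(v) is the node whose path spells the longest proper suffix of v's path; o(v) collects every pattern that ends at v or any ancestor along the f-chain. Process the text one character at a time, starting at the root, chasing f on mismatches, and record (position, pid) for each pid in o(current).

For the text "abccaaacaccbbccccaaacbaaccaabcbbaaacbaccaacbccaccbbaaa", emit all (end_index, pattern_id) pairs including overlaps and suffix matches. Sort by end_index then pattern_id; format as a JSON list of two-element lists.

Build automaton:
Trie (insert patterns):
  n0 'ε': a→4 b→17 c→1
  n1 'c': b→12 c→2  [P3 ends]
  n2 'cc': c→3  [P7 ends]
  n3 'ccc': ·  [P0 ends]
  n4 'a': a→5 b→10
  n5 'aa': a→6 c→11
  n6 'aaa': c→7
  n7 'aaac': b→8
  n8 'aaacb': a→9
  n9 'aaacba': ·  [P1 ends]
  n10 'ab': ·  [P2 ends]
  n11 'aac': ·  [P4 ends]
  n12 'cb': b→13
  n13 'cbb': b→14
  n14 'cbbb': a→15
  n15 'cbbba': a→16
  n16 'cbbbaa': ·  [P5 ends]
  n17 'b': b→18
  n18 'bb': ·  [P6 ends]

BFS fail/out derivation:
  n1('c'): parent n0 fail=0; on 'c' 0 → fail=0;  out {3}∪∅={3}
  n4('a'): parent n0 fail=0; on 'a' 0 → fail=0;  out ∅∪∅=∅
  n17('b'): parent n0 fail=0; on 'b' 0 → fail=0;  out ∅∪∅=∅
  n2('cc'): parent n1 fail=0; on 'c' 0 → fail=1;  out {7}∪{3}={3,7}
  n5('aa'): parent n4 fail=0; on 'a' 0 → fail=4;  out ∅∪∅=∅
  n10('ab'): parent n4 fail=0; on 'b' 0 → fail=17;  out {2}∪∅={2}
  n12('cb'): parent n1 fail=0; on 'b' 0 → fail=17;  out ∅∪∅=∅
  n18('bb'): parent n17 fail=0; on 'b' 0 → fail=17;  out {6}∪∅={6}
  n3('ccc'): parent n2 fail=1; on 'c' 1 → fail=2;  out {0}∪{3,7}={0,3,7}
  n6('aaa'): parent n5 fail=4; on 'a' 4 → fail=5;  out ∅∪∅=∅
  n11('aac'): parent n5 fail=4; on 'c' 4→0 → fail=1;  out {4}∪{3}={3,4}
  n13('cbb'): parent n12 fail=17; on 'b' 17 → fail=18;  out ∅∪{6}={6}
  n7('aaac'): parent n6 fail=5; on 'c' 5 → fail=11;  out ∅∪{3,4}={3,4}
  n14('cbbb'): parent n13 fail=18; on 'b' 18→17 → fail=18;  out ∅∪{6}={6}
  n8('aaacb'): parent n7 fail=11; on 'b' 11→1 → fail=12;  out ∅∪∅=∅
  n15('cbbba'): parent n14 fail=18; on 'a' 18→17→0 → fail=4;  out ∅∪∅=∅
  n9('aaacba'): parent n8 fail=12; on 'a' 12→17→0 → fail=4;  out {1}∪∅={1}
  n16('cbbbaa'): parent n15 fail=4; on 'a' 4 → fail=5;  out {5}∪∅={5}

Scan:
pos 0 'a': at 4
pos 1 'b': at 10  emit P2@[0:1]
pos 2 'c': at 1 (via fail)  emit P3@[2:2]
pos 3 'c': at 2  emit P3@[3:3],P7@[2:3]
pos 4 'a': at 4 (via fail)
pos 5 'a': at 5
pos 6 'a': at 6
pos 7 'c': at 7  emit P3@[7:7],P4@[5:7]
pos 8 'a': at 4 (via fail)
pos 9 'c': at 1 (via fail)  emit P3@[9:9]
pos 10 'c': at 2  emit P3@[10:10],P7@[9:10]
pos 11 'b': at 12 (via fail)
pos 12 'b': at 13  emit P6@[11:12]
pos 13 'c': at 1 (via fail)  emit P3@[13:13]
pos 14 'c': at 2  emit P3@[14:14],P7@[13:14]
pos 15 'c': at 3  emit P0@[13:15],P3@[15:15],P7@[14:15]
pos 16 'c': at 3 (via fail)  emit P0@[14:16],P3@[16:16],P7@[15:16]
pos 17 'a': at 4 (via fail)
pos 18 'a': at 5
pos 19 'a': at 6
pos 20 'c': at 7  emit P3@[20:20],P4@[18:20]
pos 21 'b': at 8
pos 22 'a': at 9  emit P1@[17:22]
pos 23 'a': at 5 (via fail)
pos 24 'c': at 11  emit P3@[24:24],P4@[22:24]
pos 25 'c': at 2 (via fail)  emit P3@[25:25],P7@[24:25]
pos 26 'a': at 4 (via fail)
pos 27 'a': at 5
pos 28 'b': at 10 (via fail)  emit P2@[27:28]
pos 29 'c': at 1 (via fail)  emit P3@[29:29]
pos 30 'b': at 12
pos 31 'b': at 13  emit P6@[30:31]
pos 32 'a': at 4 (via fail)
pos 33 'a': at 5
pos 34 'a': at 6
pos 35 'c': at 7  emit P3@[35:35],P4@[33:35]
pos 36 'b': at 8
pos 37 'a': at 9  emit P1@[32:37]
pos 38 'c': at 1 (via fail)  emit P3@[38:38]
pos 39 'c': at 2  emit P3@[39:39],P7@[38:39]
pos 40 'a': at 4 (via fail)
pos 41 'a': at 5
pos 42 'c': at 11  emit P3@[42:42],P4@[40:42]
pos 43 'b': at 12 (via fail)
pos 44 'c': at 1 (via fail)  emit P3@[44:44]
pos 45 'c': at 2  emit P3@[45:45],P7@[44:45]
pos 46 'a': at 4 (via fail)
pos 47 'c': at 1 (via fail)  emit P3@[47:47]
pos 48 'c': at 2  emit P3@[48:48],P7@[47:48]
pos 49 'b': at 12 (via fail)
pos 50 'b': at 13  emit P6@[49:50]
pos 51 'a': at 4 (via fail)
pos 52 'a': at 5
pos 53 'a': at 6

Result: [[1,2],[2,3],[3,3],[3,7],[7,3],[7,4],[9,3],[10,3],[10,7],[12,6],[13,3],[14,3],[14,7],[15,0],[15,3],[15,7],[16,0],[16,3],[16,7],[20,3],[20,4],[22,1],[24,3],[24,4],[25,3],[25,7],[28,2],[29,3],[31,6],[35,3],[35,4],[37,1],[38,3],[39,3],[39,7],[42,3],[42,4],[44,3],[45,3],[45,7],[47,3],[48,3],[48,7],[50,6]]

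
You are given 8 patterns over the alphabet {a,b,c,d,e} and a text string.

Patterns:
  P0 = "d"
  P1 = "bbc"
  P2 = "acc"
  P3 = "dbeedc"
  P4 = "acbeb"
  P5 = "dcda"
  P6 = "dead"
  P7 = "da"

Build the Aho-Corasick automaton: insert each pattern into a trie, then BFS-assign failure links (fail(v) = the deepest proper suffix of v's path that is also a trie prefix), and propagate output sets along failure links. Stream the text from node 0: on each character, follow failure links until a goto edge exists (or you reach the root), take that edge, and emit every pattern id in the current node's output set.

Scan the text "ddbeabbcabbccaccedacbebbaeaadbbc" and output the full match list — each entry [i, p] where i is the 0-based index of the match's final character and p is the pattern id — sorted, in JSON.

Build:
Trie (insert patterns):
  0='ε' goto a→5 b→2 d→1
  1='d' goto a→22 b→8 c→16 e→19  ←P0
  2='b' goto b→3
  3='bb' goto c→4
  4='bbc' goto ·  ←P1
  5='a' goto c→6
  6='ac' goto b→13 c→7
  7='acc' goto ·  ←P2
  8='db' goto e→9
  9='dbe' goto e→10
  10='dbee' goto d→11
  11='dbeed' goto c→12
  12='dbeedc' goto ·  ←P3
  13='acb' goto e→14
  14='acbe' goto b→15
  15='acbeb' goto ·  ←P4
  16='dc' goto d→17
  17='dcd' goto a→18
  18='dcda' goto ·  ←P5
  19='de' goto a→20
  20='dea' goto d→21
  21='dead' goto ·  ←P6
  22='da' goto ·  ←P7

Failure links (BFS by depth):
  n1('d'): parent n0 fail=0; on 'd' 0 → fail=0;  out {0}∪∅={0}
  n2('b'): parent n0 fail=0; on 'b' 0 → fail=0;  out ∅∪∅=∅
  n5('a'): parent n0 fail=0; on 'a' 0 → fail=0;  out ∅∪∅=∅
  n3('bb'): parent n2 fail=0; on 'b' 0 → fail=2;  out ∅∪∅=∅
  n6('ac'): parent n5 fail=0; on 'c' 0 → fail=0;  out ∅∪∅=∅
  n8('db'): parent n1 fail=0; on 'b' 0 → fail=2;  out ∅∪∅=∅
  n16('dc'): parent n1 fail=0; on 'c' 0 → fail=0;  out ∅∪∅=∅
  n19('de'): parent n1 fail=0; on 'e' 0 → fail=0;  out ∅∪∅=∅
  n22('da'): parent n1 fail=0; on 'a' 0 → fail=5;  out {7}∪∅={7}
  n4('bbc'): parent n3 fail=2; on 'c' 2→0 → fail=0;  out {1}∪∅={1}
  n7('acc'): parent n6 fail=0; on 'c' 0 → fail=0;  out {2}∪∅={2}
  n9('dbe'): parent n8 fail=2; on 'e' 2→0 → fail=0;  out ∅∪∅=∅
  n13('acb'): parent n6 fail=0; on 'b' 0 → fail=2;  out ∅∪∅=∅
  n17('dcd'): parent n16 fail=0; on 'd' 0 → fail=1;  out ∅∪{0}={0}
  n20('dea'): parent n19 fail=0; on 'a' 0 → fail=5;  out ∅∪∅=∅
  n10('dbee'): parent n9 fail=0; on 'e' 0 → fail=0;  out ∅∪∅=∅
  n14('acbe'): parent n13 fail=2; on 'e' 2→0 → fail=0;  out ∅∪∅=∅
  n18('dcda'): parent n17 fail=1; on 'a' 1 → fail=22;  out {5}∪{7}={5,7}
  n21('dead'): parent n20 fail=5; on 'd' 5→0 → fail=1;  out {6}∪{0}={0,6}
  n11('dbeed'): parent n10 fail=0; on 'd' 0 → fail=1;  out ∅∪{0}={0}
  n15('acbeb'): parent n14 fail=0; on 'b' 0 → fail=2;  out {4}∪∅={4}
  n12('dbeedc'): parent n11 fail=1; on 'c' 1 → fail=16;  out {3}∪∅={3}

Scan:
i=0 'd': node 0→1  emit P0@[0:0]
i=1 'd': node 1→1 (via fail)  emit P0@[1:1]
i=2 'b': node 1→8
i=3 'e': node 8→9
i=4 'a': node 9→5 (via fail)
i=5 'b': node 5→2 (via fail)
i=6 'b': node 2→3
i=7 'c': node 3→4  emit P1@[5:7]
i=8 'a': node 4→5 (via fail)
i=9 'b': node 5→2 (via fail)
i=10 'b': node 2→3
i=11 'c': node 3→4  emit P1@[9:11]
i=12 'c': node 4→0 (via fail)
i=13 'a': node 0→5
i=14 'c': node 5→6
i=15 'c': node 6→7  emit P2@[13:15]
i=16 'e': node 7→0 (via fail)
i=17 'd': node 0→1  emit P0@[17:17]
i=18 'a': node 1→22  emit P7@[17:18]
i=19 'c': node 22→6 (via fail)
i=20 'b': node 6→13
i=21 'e': node 13→14
i=22 'b': node 14→15  emit P4@[18:22]
i=23 'b': node 15→3 (via fail)
i=24 'a': node 3→5 (via fail)
i=25 'e': node 5→0 (via fail)
i=26 'a': node 0→5
i=27 'a': node 5→5 (via fail)
i=28 'd': node 5→1 (via fail)  emit P0@[28:28]
i=29 'b': node 1→8
i=30 'b': node 8→3 (via fail)
i=31 'c': node 3→4  emit P1@[29:31]

Matches: [[0,0],[1,0],[7,1],[11,1],[15,2],[17,0],[18,7],[22,4],[28,0],[31,1]]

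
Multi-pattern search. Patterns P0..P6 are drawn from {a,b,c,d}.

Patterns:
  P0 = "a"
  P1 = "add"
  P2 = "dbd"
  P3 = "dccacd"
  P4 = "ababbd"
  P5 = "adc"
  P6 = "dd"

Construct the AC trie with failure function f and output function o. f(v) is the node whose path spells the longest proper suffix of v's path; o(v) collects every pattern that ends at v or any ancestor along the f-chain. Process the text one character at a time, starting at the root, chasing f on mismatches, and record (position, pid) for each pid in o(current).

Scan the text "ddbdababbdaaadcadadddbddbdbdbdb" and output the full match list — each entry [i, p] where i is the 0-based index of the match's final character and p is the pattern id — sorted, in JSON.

Build:
Trie (insert patterns):
  0='ε' goto a→1 d→4
  1='a' goto b→12 d→2  [P0 ends]
  2='ad' goto c→17 d→3
  3='add' goto ·  [P1 ends]
  4='d' goto b→5 c→7 d→18
  5='db' goto d→6
  6='dbd' goto ·  [P2 ends]
  7='dc' goto c→8
  8='dcc' goto a→9
  9='dcca' goto c→10
  10='dccac' goto d→11
  11='dccacd' goto ·  [P3 ends]
  12='ab' goto a→13
  13='aba' goto b→14
  14='abab' goto b→15
  15='ababb' goto d→16
  16='ababbd' goto ·  [P4 ends]
  17='adc' goto ·  [P5 ends]
  18='dd' goto ·  [P6 ends]

Failure links (BFS by depth):
  fail(1) 'a': from fail(0)=0 chase 'a': 0 ⇒ 0;  out={0}∪out(0)={0}
  fail(4) 'd': from fail(0)=0 chase 'd': 0 ⇒ 0;  out=∅∪out(0)=∅
  fail(2) 'ad': from fail(1)=0 chase 'd': 0 ⇒ 4;  out=∅∪out(4)=∅
  fail(5) 'db': from fail(4)=0 chase 'b': 0 ⇒ 0;  out=∅∪out(0)=∅
  fail(7) 'dc': from fail(4)=0 chase 'c': 0 ⇒ 0;  out=∅∪out(0)=∅
  fail(12) 'ab': from fail(1)=0 chase 'b': 0 ⇒ 0;  out=∅∪out(0)=∅
  fail(18) 'dd': from fail(4)=0 chase 'd': 0 ⇒ 4;  out={6}∪out(4)={6}
  fail(3) 'add': from fail(2)=4 chase 'd': 4 ⇒ 18;  out={1}∪out(18)={1,6}
  fail(6) 'dbd': from fail(5)=0 chase 'd': 0 ⇒ 4;  out={2}∪out(4)={2}
  fail(8) 'dcc': from fail(7)=0 chase 'c': 0 ⇒ 0;  out=∅∪out(0)=∅
  fail(13) 'aba': from fail(12)=0 chase 'a': 0 ⇒ 1;  out=∅∪out(1)={0}
  fail(17) 'adc': from fail(2)=4 chase 'c': 4 ⇒ 7;  out={5}∪out(7)={5}
  fail(9) 'dcca': from fail(8)=0 chase 'a': 0 ⇒ 1;  out=∅∪out(1)={0}
  fail(14) 'abab': from fail(13)=1 chase 'b': 1 ⇒ 12;  out=∅∪out(12)=∅
  fail(10) 'dccac': from fail(9)=1 chase 'c': 1→0 ⇒ 0;  out=∅∪out(0)=∅
  fail(15) 'ababb': from fail(14)=12 chase 'b': 12→0 ⇒ 0;  out=∅∪out(0)=∅
  fail(11) 'dccacd': from fail(10)=0 chase 'd': 0 ⇒ 4;  out={3}∪out(4)={3}
  fail(16) 'ababbd': from fail(15)=0 chase 'd': 0 ⇒ 4;  out={4}∪out(4)={4}

Scan:
pos 0 'd': at 4
pos 1 'd': at 18  ** P6@[0:1]
pos 2 'b': at 5 ·f
pos 3 'd': at 6  ** P2@[1:3]
pos 4 'a': at 1 ·f  ** P0@[4:4]
pos 5 'b': at 12
pos 6 'a': at 13  ** P0@[6:6]
pos 7 'b': at 14
pos 8 'b': at 15
pos 9 'd': at 16  ** P4@[4:9]
pos 10 'a': at 1 ·f  ** P0@[10:10]
pos 11 'a': at 1 ·f  ** P0@[11:11]
pos 12 'a': at 1 ·f  ** P0@[12:12]
pos 13 'd': at 2
pos 14 'c': at 17  ** P5@[12:14]
pos 15 'a': at 1 ·f  ** P0@[15:15]
pos 16 'd': at 2
pos 17 'a': at 1 ·f  ** P0@[17:17]
pos 18 'd': at 2
pos 19 'd': at 3  ** P1@[17:19],P6@[18:19]
pos 20 'd': at 18 ·f  ** P6@[19:20]
pos 21 'b': at 5 ·f
pos 22 'd': at 6  ** P2@[20:22]
pos 23 'd': at 18 ·f  ** P6@[22:23]
pos 24 'b': at 5 ·f
pos 25 'd': at 6  ** P2@[23:25]
pos 26 'b': at 5 ·f
pos 27 'd': at 6  ** P2@[25:27]
pos 28 'b': at 5 ·f
pos 29 'd': at 6  ** P2@[27:29]
pos 30 'b': at 5 ·f

Matches: [[1,6],[3,2],[4,0],[6,0],[9,4],[10,0],[11,0],[12,0],[14,5],[15,0],[17,0],[19,1],[19,6],[20,6],[22,2],[23,6],[25,2],[27,2],[29,2]]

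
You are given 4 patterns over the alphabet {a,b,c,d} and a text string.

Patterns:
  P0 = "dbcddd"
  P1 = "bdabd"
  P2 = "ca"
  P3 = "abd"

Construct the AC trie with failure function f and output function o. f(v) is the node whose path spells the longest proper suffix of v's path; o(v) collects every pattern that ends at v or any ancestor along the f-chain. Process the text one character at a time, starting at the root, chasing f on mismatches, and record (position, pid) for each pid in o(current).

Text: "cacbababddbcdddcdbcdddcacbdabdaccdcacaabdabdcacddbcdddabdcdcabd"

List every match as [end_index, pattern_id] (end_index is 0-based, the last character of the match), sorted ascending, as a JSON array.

Build automaton:
Trie (insert patterns):
  0='ε' goto a→14 b→7 c→12 d→1
  1='d' goto b→2
  2='db' goto c→3
  3='dbc' goto d→4
  4='dbcd' goto d→5
  5='dbcdd' goto d→6
  6='dbcddd' goto ·  [P0 ends]
  7='b' goto d→8
  8='bd' goto a→9
  9='bda' goto b→10
  10='bdab' goto d→11
  11='bdabd' goto ·  [P1 ends]
  12='c' goto a→13
  13='ca' goto ·  [P2 ends]
  14='a' goto b→15
  15='ab' goto d→16
  16='abd' goto ·  [P3 ends]

BFS fail/out derivation:
  n1('d'): parent n0 fail=0; on 'd' 0 → fail=0;  out ∅∪∅=∅
  n7('b'): parent n0 fail=0; on 'b' 0 → fail=0;  out ∅∪∅=∅
  n12('c'): parent n0 fail=0; on 'c' 0 → fail=0;  out ∅∪∅=∅
  n14('a'): parent n0 fail=0; on 'a' 0 → fail=0;  out ∅∪∅=∅
  n2('db'): parent n1 fail=0; on 'b' 0 → fail=7;  out ∅∪∅=∅
  n8('bd'): parent n7 fail=0; on 'd' 0 → fail=1;  out ∅∪∅=∅
  n13('ca'): parent n12 fail=0; on 'a' 0 → fail=14;  out {2}∪∅={2}
  n15('ab'): parent n14 fail=0; on 'b' 0 → fail=7;  out ∅∪∅=∅
  n3('dbc'): parent n2 fail=7; on 'c' 7→0 → fail=12;  out ∅∪∅=∅
  n9('bda'): parent n8 fail=1; on 'a' 1→0 → fail=14;  out ∅∪∅=∅
  n16('abd'): parent n15 fail=7; on 'd' 7 → fail=8;  out {3}∪∅={3}
  n4('dbcd'): parent n3 fail=12; on 'd' 12→0 → fail=1;  out ∅∪∅=∅
  n10('bdab'): parent n9 fail=14; on 'b' 14 → fail=15;  out ∅∪∅=∅
  n5('dbcdd'): parent n4 fail=1; on 'd' 1→0 → fail=1;  out ∅∪∅=∅
  n11('bdabd'): parent n10 fail=15; on 'd' 15 → fail=16;  out {1}∪{3}={1,3}
  n6('dbcddd'): parent n5 fail=1; on 'd' 1→0 → fail=1;  out {0}∪∅={0}

Run:
pos 0 'c': at 12
pos 1 'a': at 13  emit P2@[0:1]
pos 2 'c': at 12 (fail-walked)
pos 3 'b': at 7 (fail-walked)
pos 4 'a': at 14 (fail-walked)
pos 5 'b': at 15
pos 6 'a': at 14 (fail-walked)
pos 7 'b': at 15
pos 8 'd': at 16  emit P3@[6:8]
pos 9 'd': at 1 (fail-walked)
pos 10 'b': at 2
pos 11 'c': at 3
pos 12 'd': at 4
pos 13 'd': at 5
pos 14 'd': at 6  emit P0@[9:14]
pos 15 'c': at 12 (fail-walked)
pos 16 'd': at 1 (fail-walked)
pos 17 'b': at 2
pos 18 'c': at 3
pos 19 'd': at 4
pos 20 'd': at 5
pos 21 'd': at 6  emit P0@[16:21]
pos 22 'c': at 12 (fail-walked)
pos 23 'a': at 13  emit P2@[22:23]
pos 24 'c': at 12 (fail-walked)
pos 25 'b': at 7 (fail-walked)
pos 26 'd': at 8
pos 27 'a': at 9
pos 28 'b': at 10
pos 29 'd': at 11  emit P1@[25:29],P3@[27:29]
pos 30 'a': at 9 (fail-walked)
pos 31 'c': at 12 (fail-walked)
pos 32 'c': at 12 (fail-walked)
pos 33 'd': at 1 (fail-walked)
pos 34 'c': at 12 (fail-walked)
pos 35 'a': at 13  emit P2@[34:35]
pos 36 'c': at 12 (fail-walked)
pos 37 'a': at 13  emit P2@[36:37]
pos 38 'a': at 14 (fail-walked)
pos 39 'b': at 15
pos 40 'd': at 16  emit P3@[38:40]
pos 41 'a': at 9 (fail-walked)
pos 42 'b': at 10
pos 43 'd': at 11  emit P1@[39:43],P3@[41:43]
pos 44 'c': at 12 (fail-walked)
pos 45 'a': at 13  emit P2@[44:45]
pos 46 'c': at 12 (fail-walked)
pos 47 'd': at 1 (fail-walked)
pos 48 'd': at 1 (fail-walked)
pos 49 'b': at 2
pos 50 'c': at 3
pos 51 'd': at 4
pos 52 'd': at 5
pos 53 'd': at 6  emit P0@[48:53]
pos 54 'a': at 14 (fail-walked)
pos 55 'b': at 15
pos 56 'd': at 16  emit P3@[54:56]
pos 57 'c': at 12 (fail-walked)
pos 58 'd': at 1 (fail-walked)
pos 59 'c': at 12 (fail-walked)
pos 60 'a': at 13  emit P2@[59:60]
pos 61 'b': at 15 (fail-walked)
pos 62 'd': at 16  emit P3@[60:62]

Result: [[1,2],[8,3],[14,0],[21,0],[23,2],[29,1],[29,3],[35,2],[37,2],[40,3],[43,1],[43,3],[45,2],[53,0],[56,3],[60,2],[62,3]]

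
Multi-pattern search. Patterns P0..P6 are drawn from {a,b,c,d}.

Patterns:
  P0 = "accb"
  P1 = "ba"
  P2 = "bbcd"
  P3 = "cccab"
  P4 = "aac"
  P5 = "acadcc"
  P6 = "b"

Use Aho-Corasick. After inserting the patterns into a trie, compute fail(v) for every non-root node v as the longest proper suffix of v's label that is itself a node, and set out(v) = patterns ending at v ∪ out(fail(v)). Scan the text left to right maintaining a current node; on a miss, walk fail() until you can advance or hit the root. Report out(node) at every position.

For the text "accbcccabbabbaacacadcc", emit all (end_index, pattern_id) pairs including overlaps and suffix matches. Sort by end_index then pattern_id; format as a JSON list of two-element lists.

Construct AC machine:
Trie (insert patterns):
  0='ε' goto a→1 b→5 c→10
  1='a' goto a→15 c→2
  2='ac' goto a→17 c→3
  3='acc' goto b→4
  4='accb' goto ·  [P0 ends]
  5='b' goto a→6 b→7  [P6 ends]
  6='ba' goto ·  [P1 ends]
  7='bb' goto c→8
  8='bbc' goto d→9
  9='bbcd' goto ·  [P2 ends]
  10='c' goto c→11
  11='cc' goto c→12
  12='ccc' goto a→13
  13='ccca' goto b→14
  14='cccab' goto ·  [P3 ends]
  15='aa' goto c→16
  16='aac' goto ·  [P4 ends]
  17='aca' goto d→18
  18='acad' goto c→19
  19='acadc' goto c→20
  20='acadcc' goto ·  [P5 ends]

Failure links (BFS by depth):
  fail(1) 'a': from fail(0)=0 chase 'a': 0 ⇒ 0;  out=∅∪out(0)=∅
  fail(5) 'b': from fail(0)=0 chase 'b': 0 ⇒ 0;  out={6}∪out(0)={6}
  fail(10) 'c': from fail(0)=0 chase 'c': 0 ⇒ 0;  out=∅∪out(0)=∅
  fail(2) 'ac': from fail(1)=0 chase 'c': 0 ⇒ 10;  out=∅∪out(10)=∅
  fail(6) 'ba': from fail(5)=0 chase 'a': 0 ⇒ 1;  out={1}∪out(1)={1}
  fail(7) 'bb': from fail(5)=0 chase 'b': 0 ⇒ 5;  out=∅∪out(5)={6}
  fail(11) 'cc': from fail(10)=0 chase 'c': 0 ⇒ 10;  out=∅∪out(10)=∅
  fail(15) 'aa': from fail(1)=0 chase 'a': 0 ⇒ 1;  out=∅∪out(1)=∅
  fail(3) 'acc': from fail(2)=10 chase 'c': 10 ⇒ 11;  out=∅∪out(11)=∅
  fail(8) 'bbc': from fail(7)=5 chase 'c': 5→0 ⇒ 10;  out=∅∪out(10)=∅
  fail(12) 'ccc': from fail(11)=10 chase 'c': 10 ⇒ 11;  out=∅∪out(11)=∅
  fail(16) 'aac': from fail(15)=1 chase 'c': 1 ⇒ 2;  out={4}∪out(2)={4}
  fail(17) 'aca': from fail(2)=10 chase 'a': 10→0 ⇒ 1;  out=∅∪out(1)=∅
  fail(4) 'accb': from fail(3)=11 chase 'b': 11→10→0 ⇒ 5;  out={0}∪out(5)={0,6}
  fail(9) 'bbcd': from fail(8)=10 chase 'd': 10→0 ⇒ 0;  out={2}∪out(0)={2}
  fail(13) 'ccca': from fail(12)=11 chase 'a': 11→10→0 ⇒ 1;  out=∅∪out(1)=∅
  fail(18) 'acad': from fail(17)=1 chase 'd': 1→0 ⇒ 0;  out=∅∪out(0)=∅
  fail(14) 'cccab': from fail(13)=1 chase 'b': 1→0 ⇒ 5;  out={3}∪out(5)={3,6}
  fail(19) 'acadc': from fail(18)=0 chase 'c': 0 ⇒ 10;  out=∅∪out(10)=∅
  fail(20) 'acadcc': from fail(19)=10 chase 'c': 10 ⇒ 11;  out={5}∪out(11)={5}

Run:
i=0 'a': node 0→1
i=1 'c': node 1→2
i=2 'c': node 2→3
i=3 'b': node 3→4  → match P0@[0:3],P6@[3:3]
i=4 'c': node 4→10 (via fail)
i=5 'c': node 10→11
i=6 'c': node 11→12
i=7 'a': node 12→13
i=8 'b': node 13→14  → match P3@[4:8],P6@[8:8]
i=9 'b': node 14→7 (via fail)  → match P6@[9:9]
i=10 'a': node 7→6 (via fail)  → match P1@[9:10]
i=11 'b': node 6→5 (via fail)  → match P6@[11:11]
i=12 'b': node 5→7  → match P6@[12:12]
i=13 'a': node 7→6 (via fail)  → match P1@[12:13]
i=14 'a': node 6→15 (via fail)
i=15 'c': node 15→16  → match P4@[13:15]
i=16 'a': node 16→17 (via fail)
i=17 'c': node 17→2 (via fail)
i=18 'a': node 2→17
i=19 'd': node 17→18
i=20 'c': node 18→19
i=21 'c': node 19→20  → match P5@[16:21]

All matches (sorted): [[3,0],[3,6],[8,3],[8,6],[9,6],[10,1],[11,6],[12,6],[13,1],[15,4],[21,5]]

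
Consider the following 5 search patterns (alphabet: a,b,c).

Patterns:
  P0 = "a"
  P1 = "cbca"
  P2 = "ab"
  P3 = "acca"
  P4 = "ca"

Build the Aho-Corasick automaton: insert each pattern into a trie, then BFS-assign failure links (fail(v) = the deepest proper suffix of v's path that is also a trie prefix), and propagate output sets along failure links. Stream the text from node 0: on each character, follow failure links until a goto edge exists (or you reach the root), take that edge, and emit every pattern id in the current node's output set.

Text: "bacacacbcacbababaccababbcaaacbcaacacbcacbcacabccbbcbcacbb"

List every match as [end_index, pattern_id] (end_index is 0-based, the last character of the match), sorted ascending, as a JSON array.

Build automaton:
Trie (insert patterns):
  0='ε' goto a→1 c→2
  1='a' goto b→6 c→7  [P0 ends]
  2='c' goto a→10 b→3
  3='cb' goto c→4
  4='cbc' goto a→5
  5='cbca' goto ·  [P1 ends]
  6='ab' goto ·  [P2 ends]
  7='ac' goto c→8
  8='acc' goto a→9
  9='acca' goto ·  [P3 ends]
  10='ca' goto ·  [P4 ends]

BFS fail/out derivation:
  n1('a'): parent n0 fail=0; on 'a' 0 → fail=0;  out {0}∪∅={0}
  n2('c'): parent n0 fail=0; on 'c' 0 → fail=0;  out ∅∪∅=∅
  n3('cb'): parent n2 fail=0; on 'b' 0 → fail=0;  out ∅∪∅=∅
  n6('ab'): parent n1 fail=0; on 'b' 0 → fail=0;  out {2}∪∅={2}
  n7('ac'): parent n1 fail=0; on 'c' 0 → fail=2;  out ∅∪∅=∅
  n10('ca'): parent n2 fail=0; on 'a' 0 → fail=1;  out {4}∪{0}={0,4}
  n4('cbc'): parent n3 fail=0; on 'c' 0 → fail=2;  out ∅∪∅=∅
  n8('acc'): parent n7 fail=2; on 'c' 2→0 → fail=2;  out ∅∪∅=∅
  n5('cbca'): parent n4 fail=2; on 'a' 2 → fail=10;  out {1}∪{0,4}={0,1,4}
  n9('acca'): parent n8 fail=2; on 'a' 2 → fail=10;  out {3}∪{0,4}={0,3,4}

Run:
[0] read 'b'  n0⇒n0
[1] read 'a'  n0⇒n1  → match P0@[1:1]
[2] read 'c'  n1⇒n7
[3] read 'a'  n7⇒n10 ·f  → match P0@[3:3],P4@[2:3]
[4] read 'c'  n10⇒n7 ·f
[5] read 'a'  n7⇒n10 ·f  → match P0@[5:5],P4@[4:5]
[6] read 'c'  n10⇒n7 ·f
[7] read 'b'  n7⇒n3 ·f
[8] read 'c'  n3⇒n4
[9] read 'a'  n4⇒n5  → match P0@[9:9],P1@[6:9],P4@[8:9]
[10] read 'c'  n5⇒n7 ·f
[11] read 'b'  n7⇒n3 ·f
[12] read 'a'  n3⇒n1 ·f  → match P0@[12:12]
[13] read 'b'  n1⇒n6  → match P2@[12:13]
[14] read 'a'  n6⇒n1 ·f  → match P0@[14:14]
[15] read 'b'  n1⇒n6  → match P2@[14:15]
[16] read 'a'  n6⇒n1 ·f  → match P0@[16:16]
[17] read 'c'  n1⇒n7
[18] read 'c'  n7⇒n8
[19] read 'a'  n8⇒n9  → match P0@[19:19],P3@[16:19],P4@[18:19]
[20] read 'b'  n9⇒n6 ·f  → match P2@[19:20]
[21] read 'a'  n6⇒n1 ·f  → match P0@[21:21]
[22] read 'b'  n1⇒n6  → match P2@[21:22]
[23] read 'b'  n6⇒n0 ·f
[24] read 'c'  n0⇒n2
[25] read 'a'  n2⇒n10  → match P0@[25:25],P4@[24:25]
[26] read 'a'  n10⇒n1 ·f  → match P0@[26:26]
[27] read 'a'  n1⇒n1 ·f  → match P0@[27:27]
[28] read 'c'  n1⇒n7
[29] read 'b'  n7⇒n3 ·f
[30] read 'c'  n3⇒n4
[31] read 'a'  n4⇒n5  → match P0@[31:31],P1@[28:31],P4@[30:31]
[32] read 'a'  n5⇒n1 ·f  → match P0@[32:32]
[33] read 'c'  n1⇒n7
[34] read 'a'  n7⇒n10 ·f  → match P0@[34:34],P4@[33:34]
[35] read 'c'  n10⇒n7 ·f
[36] read 'b'  n7⇒n3 ·f
[37] read 'c'  n3⇒n4
[38] read 'a'  n4⇒n5  → match P0@[38:38],P1@[35:38],P4@[37:38]
[39] read 'c'  n5⇒n7 ·f
[40] read 'b'  n7⇒n3 ·f
[41] read 'c'  n3⇒n4
[42] read 'a'  n4⇒n5  → match P0@[42:42],P1@[39:42],P4@[41:42]
[43] read 'c'  n5⇒n7 ·f
[44] read 'a'  n7⇒n10 ·f  → match P0@[44:44],P4@[43:44]
[45] read 'b'  n10⇒n6 ·f  → match P2@[44:45]
[46] read 'c'  n6⇒n2 ·f
[47] read 'c'  n2⇒n2 ·f
[48] read 'b'  n2⇒n3
[49] read 'b'  n3⇒n0 ·f
[50] read 'c'  n0⇒n2
[51] read 'b'  n2⇒n3
[52] read 'c'  n3⇒n4
[53] read 'a'  n4⇒n5  → match P0@[53:53],P1@[50:53],P4@[52:53]
[54] read 'c'  n5⇒n7 ·f
[55] read 'b'  n7⇒n3 ·f
[56] read 'b'  n3⇒n0 ·f

All matches (sorted): [[1,0],[3,0],[3,4],[5,0],[5,4],[9,0],[9,1],[9,4],[12,0],[13,2],[14,0],[15,2],[16,0],[19,0],[19,3],[19,4],[20,2],[21,0],[22,2],[25,0],[25,4],[26,0],[27,0],[31,0],[31,1],[31,4],[32,0],[34,0],[34,4],[38,0],[38,1],[38,4],[42,0],[42,1],[42,4],[44,0],[44,4],[45,2],[53,0],[53,1],[53,4]]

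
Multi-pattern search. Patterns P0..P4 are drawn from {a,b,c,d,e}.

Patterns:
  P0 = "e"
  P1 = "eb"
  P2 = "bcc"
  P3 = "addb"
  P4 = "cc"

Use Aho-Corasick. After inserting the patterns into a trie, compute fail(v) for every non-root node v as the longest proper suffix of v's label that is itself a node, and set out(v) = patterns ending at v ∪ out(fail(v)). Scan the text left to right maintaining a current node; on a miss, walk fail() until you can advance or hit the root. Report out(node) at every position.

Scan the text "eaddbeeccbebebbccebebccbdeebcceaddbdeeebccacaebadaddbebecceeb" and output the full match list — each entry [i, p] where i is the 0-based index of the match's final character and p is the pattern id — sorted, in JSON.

Build automaton:
Trie nodes:
  0='ε' goto a→6 b→3 c→10 e→1
  1='e' goto b→2  [P0 ends]
  2='eb' goto ·  [P1 ends]
  3='b' goto c→4
  4='bc' goto c→5
  5='bcc' goto ·  [P2 ends]
  6='a' goto d→7
  7='ad' goto d→8
  8='add' goto b→9
  9='addb' goto ·  [P3 ends]
  10='c' goto c→11
  11='cc' goto ·  [P4 ends]

Failure links (BFS by depth):
  fail(1) 'e': from fail(0)=0 chase 'e': 0 ⇒ 0;  out={0}∪out(0)={0}
  fail(3) 'b': from fail(0)=0 chase 'b': 0 ⇒ 0;  out=∅∪out(0)=∅
  fail(6) 'a': from fail(0)=0 chase 'a': 0 ⇒ 0;  out=∅∪out(0)=∅
  fail(10) 'c': from fail(0)=0 chase 'c': 0 ⇒ 0;  out=∅∪out(0)=∅
  fail(2) 'eb': from fail(1)=0 chase 'b': 0 ⇒ 3;  out={1}∪out(3)={1}
  fail(4) 'bc': from fail(3)=0 chase 'c': 0 ⇒ 10;  out=∅∪out(10)=∅
  fail(7) 'ad': from fail(6)=0 chase 'd': 0 ⇒ 0;  out=∅∪out(0)=∅
  fail(11) 'cc': from fail(10)=0 chase 'c': 0 ⇒ 10;  out={4}∪out(10)={4}
  fail(5) 'bcc': from fail(4)=10 chase 'c': 10 ⇒ 11;  out={2}∪out(11)={2,4}
  fail(8) 'add': from fail(7)=0 chase 'd': 0 ⇒ 0;  out=∅∪out(0)=∅
  fail(9) 'addb': from fail(8)=0 chase 'b': 0 ⇒ 3;  out={3}∪out(3)={3}

Scan:
[0] read 'e'  n0⇒n1  → match P0@[0:0]
[1] read 'a'  n1⇒n6 (fail-walked)
[2] read 'd'  n6⇒n7
[3] read 'd'  n7⇒n8
[4] read 'b'  n8⇒n9  → match P3@[1:4]
[5] read 'e'  n9⇒n1 (fail-walked)  → match P0@[5:5]
[6] read 'e'  n1⇒n1 (fail-walked)  → match P0@[6:6]
[7] read 'c'  n1⇒n10 (fail-walked)
[8] read 'c'  n10⇒n11  → match P4@[7:8]
[9] read 'b'  n11⇒n3 (fail-walked)
[10] read 'e'  n3⇒n1 (fail-walked)  → match P0@[10:10]
[11] read 'b'  n1⇒n2  → match P1@[10:11]
[12] read 'e'  n2⇒n1 (fail-walked)  → match P0@[12:12]
[13] read 'b'  n1⇒n2  → match P1@[12:13]
[14] read 'b'  n2⇒n3 (fail-walked)
[15] read 'c'  n3⇒n4
[16] read 'c'  n4⇒n5  → match P2@[14:16],P4@[15:16]
[17] read 'e'  n5⇒n1 (fail-walked)  → match P0@[17:17]
[18] read 'b'  n1⇒n2  → match P1@[17:18]
[19] read 'e'  n2⇒n1 (fail-walked)  → match P0@[19:19]
[20] read 'b'  n1⇒n2  → match P1@[19:20]
[21] read 'c'  n2⇒n4 (fail-walked)
[22] read 'c'  n4⇒n5  → match P2@[20:22],P4@[21:22]
[23] read 'b'  n5⇒n3 (fail-walked)
[24] read 'd'  n3⇒n0 (fail-walked)
[25] read 'e'  n0⇒n1  → match P0@[25:25]
[26] read 'e'  n1⇒n1 (fail-walked)  → match P0@[26:26]
[27] read 'b'  n1⇒n2  → match P1@[26:27]
[28] read 'c'  n2⇒n4 (fail-walked)
[29] read 'c'  n4⇒n5  → match P2@[27:29],P4@[28:29]
[30] read 'e'  n5⇒n1 (fail-walked)  → match P0@[30:30]
[31] read 'a'  n1⇒n6 (fail-walked)
[32] read 'd'  n6⇒n7
[33] read 'd'  n7⇒n8
[34] read 'b'  n8⇒n9  → match P3@[31:34]
[35] read 'd'  n9⇒n0 (fail-walked)
[36] read 'e'  n0⇒n1  → match P0@[36:36]
[37] read 'e'  n1⇒n1 (fail-walked)  → match P0@[37:37]
[38] read 'e'  n1⇒n1 (fail-walked)  → match P0@[38:38]
[39] read 'b'  n1⇒n2  → match P1@[38:39]
[40] read 'c'  n2⇒n4 (fail-walked)
[41] read 'c'  n4⇒n5  → match P2@[39:41],P4@[40:41]
[42] read 'a'  n5⇒n6 (fail-walked)
[43] read 'c'  n6⇒n10 (fail-walked)
[44] read 'a'  n10⇒n6 (fail-walked)
[45] read 'e'  n6⇒n1 (fail-walked)  → match P0@[45:45]
[46] read 'b'  n1⇒n2  → match P1@[45:46]
[47] read 'a'  n2⇒n6 (fail-walked)
[48] read 'd'  n6⇒n7
[49] read 'a'  n7⇒n6 (fail-walked)
[50] read 'd'  n6⇒n7
[51] read 'd'  n7⇒n8
[52] read 'b'  n8⇒n9  → match P3@[49:52]
[53] read 'e'  n9⇒n1 (fail-walked)  → match P0@[53:53]
[54] read 'b'  n1⇒n2  → match P1@[53:54]
[55] read 'e'  n2⇒n1 (fail-walked)  → match P0@[55:55]
[56] read 'c'  n1⇒n10 (fail-walked)
[57] read 'c'  n10⇒n11  → match P4@[56:57]
[58] read 'e'  n11⇒n1 (fail-walked)  → match P0@[58:58]
[59] read 'e'  n1⇒n1 (fail-walked)  → match P0@[59:59]
[60] read 'b'  n1⇒n2  → match P1@[59:60]

All matches (sorted): [[0,0],[4,3],[5,0],[6,0],[8,4],[10,0],[11,1],[12,0],[13,1],[16,2],[16,4],[17,0],[18,1],[19,0],[20,1],[22,2],[22,4],[25,0],[26,0],[27,1],[29,2],[29,4],[30,0],[34,3],[36,0],[37,0],[38,0],[39,1],[41,2],[41,4],[45,0],[46,1],[52,3],[53,0],[54,1],[55,0],[57,4],[58,0],[59,0],[60,1]]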